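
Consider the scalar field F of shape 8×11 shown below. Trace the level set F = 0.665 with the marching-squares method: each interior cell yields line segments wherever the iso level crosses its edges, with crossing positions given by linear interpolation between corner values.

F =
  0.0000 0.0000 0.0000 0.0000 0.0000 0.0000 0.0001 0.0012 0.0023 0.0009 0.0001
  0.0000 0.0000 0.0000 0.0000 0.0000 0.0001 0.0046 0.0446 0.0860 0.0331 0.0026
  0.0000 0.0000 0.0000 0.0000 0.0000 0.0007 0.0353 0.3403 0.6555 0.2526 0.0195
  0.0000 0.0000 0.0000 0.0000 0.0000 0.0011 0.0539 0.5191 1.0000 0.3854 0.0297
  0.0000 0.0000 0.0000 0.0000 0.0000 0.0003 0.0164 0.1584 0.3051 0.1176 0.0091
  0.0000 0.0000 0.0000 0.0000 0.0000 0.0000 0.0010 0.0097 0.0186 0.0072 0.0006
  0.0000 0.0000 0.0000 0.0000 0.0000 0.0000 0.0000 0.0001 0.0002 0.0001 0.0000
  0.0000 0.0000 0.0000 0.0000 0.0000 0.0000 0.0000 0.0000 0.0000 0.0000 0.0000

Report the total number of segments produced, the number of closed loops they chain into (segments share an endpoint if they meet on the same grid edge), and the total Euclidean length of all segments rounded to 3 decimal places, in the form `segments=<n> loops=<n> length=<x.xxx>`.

cell (2,7): code 0100 → (2.028,8.000)–(3.000,7.303)
cell (2,8): code 1000 → (3.000,8.545)–(2.028,8.000)
cell (3,7): code 0010 → (3.000,7.303)–(3.482,8.000)
cell (3,8): code 0001 → (3.482,8.000)–(3.000,8.545)
total: 4 segments, chained into 1 closed loop(s), length Σ = 3.885787

segments=4 loops=1 length=3.886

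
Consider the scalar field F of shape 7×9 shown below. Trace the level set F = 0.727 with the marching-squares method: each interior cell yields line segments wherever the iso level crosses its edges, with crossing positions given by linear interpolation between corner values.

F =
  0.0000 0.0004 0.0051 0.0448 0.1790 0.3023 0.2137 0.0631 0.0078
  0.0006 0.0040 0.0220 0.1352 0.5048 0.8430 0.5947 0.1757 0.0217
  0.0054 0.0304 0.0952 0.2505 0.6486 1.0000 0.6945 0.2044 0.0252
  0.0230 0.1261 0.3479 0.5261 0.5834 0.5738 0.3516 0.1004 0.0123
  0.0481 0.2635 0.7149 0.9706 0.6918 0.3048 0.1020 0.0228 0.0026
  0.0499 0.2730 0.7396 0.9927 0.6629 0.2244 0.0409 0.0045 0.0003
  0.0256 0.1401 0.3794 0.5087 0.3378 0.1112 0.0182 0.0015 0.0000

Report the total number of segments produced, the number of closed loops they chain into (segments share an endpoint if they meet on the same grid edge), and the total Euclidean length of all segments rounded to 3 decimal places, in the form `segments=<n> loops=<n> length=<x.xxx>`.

cell (0,4): code 0100 → (0.785,5.000)–(1.000,4.657)
cell (0,5): code 1000 → (1.000,5.467)–(0.785,5.000)
cell (1,4): code 0110 → (1.000,4.657)–(2.000,4.223)
cell (1,5): code 1001 → (2.000,5.894)–(1.000,5.467)
cell (2,4): code 0010 → (2.000,4.223)–(2.641,5.000)
cell (2,5): code 0001 → (2.641,5.000)–(2.000,5.894)
cell (3,2): code 0100 → (3.452,3.000)–(4.000,2.047)
cell (3,3): code 1000 → (4.000,3.874)–(3.452,3.000)
cell (4,1): code 0100 → (4.490,2.000)–(5.000,1.973)
cell (4,2): code 1110 → (4.000,2.047)–(4.490,2.000)
cell (4,3): code 1001 → (5.000,3.806)–(4.000,3.874)
cell (5,1): code 0010 → (5.000,1.973)–(5.035,2.000)
cell (5,2): code 0011 → (5.035,2.000)–(5.549,3.000)
cell (5,3): code 0001 → (5.549,3.000)–(5.000,3.806)
total: 14 segments, chained into 2 closed loop(s), length Σ = 11.481441

segments=14 loops=2 length=11.481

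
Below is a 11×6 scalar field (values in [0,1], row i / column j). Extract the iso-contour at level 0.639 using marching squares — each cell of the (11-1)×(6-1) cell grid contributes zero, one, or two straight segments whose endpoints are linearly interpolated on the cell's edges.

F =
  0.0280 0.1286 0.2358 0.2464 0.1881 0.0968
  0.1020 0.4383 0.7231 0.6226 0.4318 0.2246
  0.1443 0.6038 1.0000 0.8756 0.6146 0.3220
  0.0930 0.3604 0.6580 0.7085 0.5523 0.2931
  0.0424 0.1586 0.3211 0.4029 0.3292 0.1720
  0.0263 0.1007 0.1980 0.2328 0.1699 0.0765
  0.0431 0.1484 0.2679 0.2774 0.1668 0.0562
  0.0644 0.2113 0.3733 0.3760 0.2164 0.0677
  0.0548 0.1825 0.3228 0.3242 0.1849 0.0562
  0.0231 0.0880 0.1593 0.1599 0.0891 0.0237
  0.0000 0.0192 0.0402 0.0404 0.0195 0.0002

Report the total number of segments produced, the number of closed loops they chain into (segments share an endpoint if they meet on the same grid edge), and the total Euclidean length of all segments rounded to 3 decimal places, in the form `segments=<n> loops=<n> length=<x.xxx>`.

segments=10 loops=1 length=7.860

cell (0,1): code 0100 → (0.827,2.000)–(1.000,1.705)
cell (0,2): code 1000 → (1.000,2.837)–(0.827,2.000)
cell (1,1): code 0110 → (1.000,1.705)–(2.000,1.089)
cell (1,2): code 1101 → (1.065,3.000)–(1.000,2.837)
cell (1,3): code 1000 → (2.000,3.907)–(1.065,3.000)
cell (2,1): code 0110 → (2.000,1.089)–(3.000,1.936)
cell (2,3): code 1001 → (3.000,3.445)–(2.000,3.907)
cell (3,1): code 0010 → (3.000,1.936)–(3.056,2.000)
cell (3,2): code 0011 → (3.056,2.000)–(3.227,3.000)
cell (3,3): code 0001 → (3.227,3.000)–(3.000,3.445)
total: 10 segments, chained into 1 closed loop(s), length Σ = 7.860389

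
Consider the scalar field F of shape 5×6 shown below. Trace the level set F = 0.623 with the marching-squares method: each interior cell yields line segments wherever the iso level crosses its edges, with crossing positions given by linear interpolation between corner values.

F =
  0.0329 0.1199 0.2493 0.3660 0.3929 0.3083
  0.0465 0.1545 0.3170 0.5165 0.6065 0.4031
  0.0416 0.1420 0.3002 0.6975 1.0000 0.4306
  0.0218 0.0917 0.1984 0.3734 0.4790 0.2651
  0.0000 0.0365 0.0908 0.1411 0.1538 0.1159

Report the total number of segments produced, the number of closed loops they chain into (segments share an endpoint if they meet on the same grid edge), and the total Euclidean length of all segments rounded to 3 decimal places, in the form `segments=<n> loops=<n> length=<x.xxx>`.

segments=6 loops=1 length=5.149

cell (1,2): code 0100 → (1.588,3.000)–(2.000,2.812)
cell (1,3): code 1100 → (1.042,4.000)–(1.588,3.000)
cell (1,4): code 1000 → (2.000,4.662)–(1.042,4.000)
cell (2,2): code 0010 → (2.000,2.812)–(2.230,3.000)
cell (2,3): code 0011 → (2.230,3.000)–(2.724,4.000)
cell (2,4): code 0001 → (2.724,4.000)–(2.000,4.662)
total: 6 segments, chained into 1 closed loop(s), length Σ = 5.149175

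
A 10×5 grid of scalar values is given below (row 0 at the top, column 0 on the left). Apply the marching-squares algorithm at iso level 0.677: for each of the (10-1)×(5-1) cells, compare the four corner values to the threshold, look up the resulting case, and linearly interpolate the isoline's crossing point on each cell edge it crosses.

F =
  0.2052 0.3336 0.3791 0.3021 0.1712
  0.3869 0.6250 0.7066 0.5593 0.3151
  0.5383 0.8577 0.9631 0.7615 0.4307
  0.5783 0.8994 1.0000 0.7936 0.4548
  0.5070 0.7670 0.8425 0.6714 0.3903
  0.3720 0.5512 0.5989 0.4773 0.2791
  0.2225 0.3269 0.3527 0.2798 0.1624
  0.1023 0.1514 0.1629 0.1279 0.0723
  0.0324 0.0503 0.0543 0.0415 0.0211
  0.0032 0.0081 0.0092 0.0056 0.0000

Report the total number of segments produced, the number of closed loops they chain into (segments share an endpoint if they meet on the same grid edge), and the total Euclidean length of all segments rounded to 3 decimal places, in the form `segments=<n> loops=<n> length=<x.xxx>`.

cell (0,1): code 0100 → (0.910,2.000)–(1.000,1.637)
cell (0,2): code 1000 → (1.000,2.201)–(0.910,2.000)
cell (1,0): code 0100 → (1.223,1.000)–(2.000,0.434)
cell (1,1): code 1110 → (1.000,1.637)–(1.223,1.000)
cell (1,2): code 1101 → (1.582,3.000)–(1.000,2.201)
cell (1,3): code 1000 → (2.000,3.255)–(1.582,3.000)
cell (2,0): code 0110 → (2.000,0.434)–(3.000,0.307)
cell (2,3): code 1001 → (3.000,3.344)–(2.000,3.255)
cell (3,0): code 0110 → (3.000,0.307)–(4.000,0.654)
cell (3,2): code 1011 → (4.000,2.967)–(3.954,3.000)
cell (3,3): code 0001 → (3.954,3.000)–(3.000,3.344)
cell (4,0): code 0010 → (4.000,0.654)–(4.417,1.000)
cell (4,1): code 0011 → (4.417,1.000)–(4.679,2.000)
cell (4,2): code 0001 → (4.679,2.000)–(4.000,2.967)
total: 14 segments, chained into 1 closed loop(s), length Σ = 10.607404

segments=14 loops=1 length=10.607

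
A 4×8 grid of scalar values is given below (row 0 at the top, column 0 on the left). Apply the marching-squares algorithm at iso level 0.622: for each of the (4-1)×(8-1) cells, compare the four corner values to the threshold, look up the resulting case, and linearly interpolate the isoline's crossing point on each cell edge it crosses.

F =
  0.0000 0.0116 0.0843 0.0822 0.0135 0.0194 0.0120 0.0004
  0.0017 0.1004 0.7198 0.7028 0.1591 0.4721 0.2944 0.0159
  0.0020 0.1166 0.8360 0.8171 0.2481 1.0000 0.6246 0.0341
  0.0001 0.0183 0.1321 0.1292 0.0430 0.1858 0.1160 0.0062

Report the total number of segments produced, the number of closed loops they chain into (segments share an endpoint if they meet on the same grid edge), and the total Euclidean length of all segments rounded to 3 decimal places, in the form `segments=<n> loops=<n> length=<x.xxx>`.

cell (0,1): code 0100 → (0.846,2.000)–(1.000,1.842)
cell (0,2): code 1100 → (0.870,3.000)–(0.846,2.000)
cell (0,3): code 1000 → (1.000,3.149)–(0.870,3.000)
cell (1,1): code 0110 → (1.000,1.842)–(2.000,1.703)
cell (1,3): code 1001 → (2.000,3.343)–(1.000,3.149)
cell (1,4): code 0100 → (1.284,5.000)–(2.000,4.497)
cell (1,5): code 1100 → (1.992,6.000)–(1.284,5.000)
cell (1,6): code 1000 → (2.000,6.004)–(1.992,6.000)
cell (2,1): code 0010 → (2.000,1.703)–(2.304,2.000)
cell (2,2): code 0011 → (2.304,2.000)–(2.284,3.000)
cell (2,3): code 0001 → (2.284,3.000)–(2.000,3.343)
cell (2,4): code 0010 → (2.000,4.497)–(2.464,5.000)
cell (2,5): code 0011 → (2.464,5.000)–(2.005,6.000)
cell (2,6): code 0001 → (2.005,6.000)–(2.000,6.004)
total: 14 segments, chained into 2 closed loop(s), length Σ = 9.217968

segments=14 loops=2 length=9.218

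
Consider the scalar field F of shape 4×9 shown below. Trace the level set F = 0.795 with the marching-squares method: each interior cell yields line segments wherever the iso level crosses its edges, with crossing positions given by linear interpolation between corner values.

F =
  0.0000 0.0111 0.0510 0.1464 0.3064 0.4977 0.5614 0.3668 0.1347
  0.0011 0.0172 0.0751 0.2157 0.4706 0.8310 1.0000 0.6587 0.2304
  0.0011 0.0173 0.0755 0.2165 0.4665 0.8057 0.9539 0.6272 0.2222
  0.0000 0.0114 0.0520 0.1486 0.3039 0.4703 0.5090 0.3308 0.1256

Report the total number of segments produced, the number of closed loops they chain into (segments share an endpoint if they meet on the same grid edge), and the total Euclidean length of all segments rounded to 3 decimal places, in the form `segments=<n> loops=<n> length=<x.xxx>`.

cell (0,4): code 0100 → (0.892,5.000)–(1.000,4.900)
cell (0,5): code 1100 → (0.533,6.000)–(0.892,5.000)
cell (0,6): code 1000 → (1.000,6.601)–(0.533,6.000)
cell (1,4): code 0110 → (1.000,4.900)–(2.000,4.968)
cell (1,6): code 1001 → (2.000,6.486)–(1.000,6.601)
cell (2,4): code 0010 → (2.000,4.968)–(2.032,5.000)
cell (2,5): code 0011 → (2.032,5.000)–(2.357,6.000)
cell (2,6): code 0001 → (2.357,6.000)–(2.000,6.486)
total: 8 segments, chained into 1 closed loop(s), length Σ = 5.679512

segments=8 loops=1 length=5.680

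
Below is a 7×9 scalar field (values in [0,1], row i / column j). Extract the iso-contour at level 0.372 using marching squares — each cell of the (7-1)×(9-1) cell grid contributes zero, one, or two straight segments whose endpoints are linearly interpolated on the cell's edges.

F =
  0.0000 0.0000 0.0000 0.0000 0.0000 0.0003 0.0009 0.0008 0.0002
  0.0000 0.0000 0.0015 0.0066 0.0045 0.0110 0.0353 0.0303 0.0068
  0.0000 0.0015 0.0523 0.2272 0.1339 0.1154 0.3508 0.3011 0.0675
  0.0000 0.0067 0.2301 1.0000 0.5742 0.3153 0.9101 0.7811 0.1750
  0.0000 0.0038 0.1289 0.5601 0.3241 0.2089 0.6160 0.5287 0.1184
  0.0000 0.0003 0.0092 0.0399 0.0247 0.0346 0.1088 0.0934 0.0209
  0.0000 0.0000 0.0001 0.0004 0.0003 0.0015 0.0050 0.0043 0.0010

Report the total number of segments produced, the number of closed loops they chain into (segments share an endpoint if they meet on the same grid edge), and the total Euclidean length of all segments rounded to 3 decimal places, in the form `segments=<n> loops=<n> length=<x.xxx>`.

cell (2,2): code 0100 → (2.187,3.000)–(3.000,2.184)
cell (2,3): code 1100 → (2.541,4.000)–(2.187,3.000)
cell (2,4): code 1000 → (3.000,4.781)–(2.541,4.000)
cell (2,5): code 0100 → (2.038,6.000)–(3.000,5.095)
cell (2,6): code 1100 → (2.148,7.000)–(2.038,6.000)
cell (2,7): code 1000 → (3.000,7.675)–(2.148,7.000)
cell (3,2): code 0110 → (3.000,2.184)–(4.000,2.564)
cell (3,3): code 1011 → (4.000,3.797)–(3.808,4.000)
cell (3,4): code 0001 → (3.808,4.000)–(3.000,4.781)
cell (3,5): code 0110 → (3.000,5.095)–(4.000,5.401)
cell (3,7): code 1001 → (4.000,7.382)–(3.000,7.675)
cell (4,2): code 0010 → (4.000,2.564)–(4.362,3.000)
cell (4,3): code 0001 → (4.362,3.000)–(4.000,3.797)
cell (4,5): code 0010 → (4.000,5.401)–(4.481,6.000)
cell (4,6): code 0011 → (4.481,6.000)–(4.360,7.000)
cell (4,7): code 0001 → (4.360,7.000)–(4.000,7.382)
total: 16 segments, chained into 2 closed loop(s), length Σ = 14.834714

segments=16 loops=2 length=14.835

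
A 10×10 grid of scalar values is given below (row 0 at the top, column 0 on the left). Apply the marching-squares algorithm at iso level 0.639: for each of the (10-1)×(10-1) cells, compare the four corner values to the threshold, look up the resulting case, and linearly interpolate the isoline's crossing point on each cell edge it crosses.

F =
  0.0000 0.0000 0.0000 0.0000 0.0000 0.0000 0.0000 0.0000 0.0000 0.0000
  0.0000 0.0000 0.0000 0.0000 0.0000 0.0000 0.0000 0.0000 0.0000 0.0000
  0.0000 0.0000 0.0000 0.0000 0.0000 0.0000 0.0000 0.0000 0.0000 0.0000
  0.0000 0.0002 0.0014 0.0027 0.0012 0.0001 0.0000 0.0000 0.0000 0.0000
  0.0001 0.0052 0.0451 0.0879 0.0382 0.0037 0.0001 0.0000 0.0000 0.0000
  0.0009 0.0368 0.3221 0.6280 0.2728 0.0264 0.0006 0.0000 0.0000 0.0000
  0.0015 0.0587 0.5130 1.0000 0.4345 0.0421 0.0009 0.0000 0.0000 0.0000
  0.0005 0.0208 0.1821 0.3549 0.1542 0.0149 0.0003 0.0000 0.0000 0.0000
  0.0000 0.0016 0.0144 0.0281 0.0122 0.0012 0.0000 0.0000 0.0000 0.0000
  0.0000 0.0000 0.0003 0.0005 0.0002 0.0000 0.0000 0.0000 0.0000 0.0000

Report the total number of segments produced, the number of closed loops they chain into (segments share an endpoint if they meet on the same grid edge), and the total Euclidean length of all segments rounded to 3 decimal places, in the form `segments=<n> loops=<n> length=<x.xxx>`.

segments=4 loops=1 length=4.160

cell (5,2): code 0100 → (5.030,3.000)–(6.000,2.259)
cell (5,3): code 1000 → (6.000,3.638)–(5.030,3.000)
cell (6,2): code 0010 → (6.000,2.259)–(6.560,3.000)
cell (6,3): code 0001 → (6.560,3.000)–(6.000,3.638)
total: 4 segments, chained into 1 closed loop(s), length Σ = 4.160441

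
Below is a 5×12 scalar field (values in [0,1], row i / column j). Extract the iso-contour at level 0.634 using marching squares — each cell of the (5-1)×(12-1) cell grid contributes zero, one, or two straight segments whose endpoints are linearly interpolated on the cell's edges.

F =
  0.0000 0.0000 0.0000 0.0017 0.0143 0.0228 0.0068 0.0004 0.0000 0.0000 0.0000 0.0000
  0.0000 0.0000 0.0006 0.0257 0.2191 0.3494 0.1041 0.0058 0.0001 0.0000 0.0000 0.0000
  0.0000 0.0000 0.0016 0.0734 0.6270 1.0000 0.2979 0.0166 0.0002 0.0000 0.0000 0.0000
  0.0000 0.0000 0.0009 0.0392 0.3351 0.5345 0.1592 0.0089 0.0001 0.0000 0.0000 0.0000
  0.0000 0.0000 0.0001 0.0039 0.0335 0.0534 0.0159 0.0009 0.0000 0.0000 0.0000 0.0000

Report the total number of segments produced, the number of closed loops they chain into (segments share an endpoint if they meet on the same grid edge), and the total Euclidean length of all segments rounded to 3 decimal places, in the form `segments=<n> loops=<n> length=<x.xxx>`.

cell (1,4): code 0100 → (1.437,5.000)–(2.000,4.019)
cell (1,5): code 1000 → (2.000,5.521)–(1.437,5.000)
cell (2,4): code 0010 → (2.000,4.019)–(2.786,5.000)
cell (2,5): code 0001 → (2.786,5.000)–(2.000,5.521)
total: 4 segments, chained into 1 closed loop(s), length Σ = 4.098758

segments=4 loops=1 length=4.099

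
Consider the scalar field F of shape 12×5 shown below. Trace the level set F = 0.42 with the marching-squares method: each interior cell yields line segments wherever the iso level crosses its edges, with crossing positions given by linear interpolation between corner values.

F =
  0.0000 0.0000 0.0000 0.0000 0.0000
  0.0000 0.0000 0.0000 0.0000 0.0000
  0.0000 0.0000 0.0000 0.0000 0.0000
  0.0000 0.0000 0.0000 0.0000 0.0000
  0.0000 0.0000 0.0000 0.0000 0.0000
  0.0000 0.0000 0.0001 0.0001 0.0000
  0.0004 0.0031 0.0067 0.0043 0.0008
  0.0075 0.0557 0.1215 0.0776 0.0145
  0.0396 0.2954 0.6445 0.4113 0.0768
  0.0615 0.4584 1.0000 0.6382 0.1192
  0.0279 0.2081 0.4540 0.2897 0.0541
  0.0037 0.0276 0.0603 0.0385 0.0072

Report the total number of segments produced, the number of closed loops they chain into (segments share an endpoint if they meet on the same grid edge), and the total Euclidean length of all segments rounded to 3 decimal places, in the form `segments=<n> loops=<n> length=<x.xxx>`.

segments=12 loops=1 length=7.436

cell (7,1): code 0100 → (7.571,2.000)–(8.000,1.357)
cell (7,2): code 1000 → (8.000,2.963)–(7.571,2.000)
cell (8,0): code 0100 → (8.764,1.000)–(9.000,0.903)
cell (8,1): code 1110 → (8.000,1.357)–(8.764,1.000)
cell (8,2): code 1101 → (8.038,3.000)–(8.000,2.963)
cell (8,3): code 1000 → (9.000,3.420)–(8.038,3.000)
cell (9,0): code 0010 → (9.000,0.903)–(9.153,1.000)
cell (9,1): code 0111 → (9.153,1.000)–(10.000,1.862)
cell (9,2): code 1011 → (10.000,2.207)–(9.626,3.000)
cell (9,3): code 0001 → (9.626,3.000)–(9.000,3.420)
cell (10,1): code 0010 → (10.000,1.862)–(10.086,2.000)
cell (10,2): code 0001 → (10.086,2.000)–(10.000,2.207)
total: 12 segments, chained into 1 closed loop(s), length Σ = 7.436185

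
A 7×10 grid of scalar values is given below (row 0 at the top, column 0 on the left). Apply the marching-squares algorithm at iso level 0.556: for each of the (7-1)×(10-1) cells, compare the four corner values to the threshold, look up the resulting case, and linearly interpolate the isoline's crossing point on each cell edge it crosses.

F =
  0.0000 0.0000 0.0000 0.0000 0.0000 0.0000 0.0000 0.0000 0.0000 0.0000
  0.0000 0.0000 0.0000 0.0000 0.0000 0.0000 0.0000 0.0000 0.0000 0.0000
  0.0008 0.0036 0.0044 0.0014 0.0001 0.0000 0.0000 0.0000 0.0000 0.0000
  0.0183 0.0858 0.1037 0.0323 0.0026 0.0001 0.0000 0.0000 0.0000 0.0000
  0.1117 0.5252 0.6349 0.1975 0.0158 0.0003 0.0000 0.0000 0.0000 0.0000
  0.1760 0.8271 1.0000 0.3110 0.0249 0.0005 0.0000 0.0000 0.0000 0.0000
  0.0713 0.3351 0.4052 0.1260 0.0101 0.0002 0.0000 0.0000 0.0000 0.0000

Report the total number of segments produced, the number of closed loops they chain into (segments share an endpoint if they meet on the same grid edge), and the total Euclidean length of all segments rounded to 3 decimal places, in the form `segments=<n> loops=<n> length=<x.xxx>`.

cell (3,1): code 0100 → (3.851,2.000)–(4.000,1.281)
cell (3,2): code 1000 → (4.000,2.180)–(3.851,2.000)
cell (4,0): code 0100 → (4.102,1.000)–(5.000,0.584)
cell (4,1): code 1110 → (4.000,1.281)–(4.102,1.000)
cell (4,2): code 1001 → (5.000,2.644)–(4.000,2.180)
cell (5,0): code 0010 → (5.000,0.584)–(5.551,1.000)
cell (5,1): code 0011 → (5.551,1.000)–(5.746,2.000)
cell (5,2): code 0001 → (5.746,2.000)–(5.000,2.644)
total: 8 segments, chained into 1 closed loop(s), length Σ = 6.054744

segments=8 loops=1 length=6.055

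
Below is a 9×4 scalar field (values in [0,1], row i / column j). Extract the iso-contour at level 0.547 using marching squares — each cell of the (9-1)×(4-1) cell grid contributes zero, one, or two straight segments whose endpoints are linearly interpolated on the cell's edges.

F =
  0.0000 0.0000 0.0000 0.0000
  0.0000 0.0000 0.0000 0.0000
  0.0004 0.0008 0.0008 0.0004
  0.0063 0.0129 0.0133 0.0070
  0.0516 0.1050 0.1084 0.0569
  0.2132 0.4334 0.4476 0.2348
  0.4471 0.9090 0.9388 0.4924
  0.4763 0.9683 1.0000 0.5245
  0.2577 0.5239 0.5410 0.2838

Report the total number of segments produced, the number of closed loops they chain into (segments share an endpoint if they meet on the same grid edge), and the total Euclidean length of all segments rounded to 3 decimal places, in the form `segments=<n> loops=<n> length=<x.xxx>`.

cell (5,0): code 0100 → (5.239,1.000)–(6.000,0.216)
cell (5,1): code 1100 → (5.202,2.000)–(5.239,1.000)
cell (5,2): code 1000 → (6.000,2.878)–(5.202,2.000)
cell (6,0): code 0110 → (6.000,0.216)–(7.000,0.144)
cell (6,2): code 1001 → (7.000,2.953)–(6.000,2.878)
cell (7,0): code 0010 → (7.000,0.144)–(7.948,1.000)
cell (7,1): code 0011 → (7.948,1.000)–(7.987,2.000)
cell (7,2): code 0001 → (7.987,2.000)–(7.000,2.953)
total: 8 segments, chained into 1 closed loop(s), length Σ = 8.934567

segments=8 loops=1 length=8.935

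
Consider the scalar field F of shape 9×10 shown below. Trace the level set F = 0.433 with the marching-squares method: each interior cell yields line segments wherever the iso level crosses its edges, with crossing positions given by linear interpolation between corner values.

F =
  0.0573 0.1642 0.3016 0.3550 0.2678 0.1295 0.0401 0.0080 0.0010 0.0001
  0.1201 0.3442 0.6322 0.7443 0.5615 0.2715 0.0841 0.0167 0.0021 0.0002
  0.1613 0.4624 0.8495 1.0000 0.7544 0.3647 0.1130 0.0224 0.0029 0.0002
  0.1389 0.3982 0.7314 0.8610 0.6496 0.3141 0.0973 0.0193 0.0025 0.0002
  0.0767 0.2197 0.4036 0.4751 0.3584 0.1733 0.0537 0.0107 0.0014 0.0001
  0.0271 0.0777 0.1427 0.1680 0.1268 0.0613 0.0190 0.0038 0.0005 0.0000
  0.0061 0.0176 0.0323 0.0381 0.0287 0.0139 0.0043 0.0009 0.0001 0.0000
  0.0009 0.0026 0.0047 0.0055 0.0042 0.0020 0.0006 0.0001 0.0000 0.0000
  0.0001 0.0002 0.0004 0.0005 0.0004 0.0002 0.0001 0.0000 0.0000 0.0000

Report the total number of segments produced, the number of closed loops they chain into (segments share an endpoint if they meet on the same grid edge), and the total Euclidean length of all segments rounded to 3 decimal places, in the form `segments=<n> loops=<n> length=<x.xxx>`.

segments=16 loops=1 length=12.171

cell (0,1): code 0100 → (0.397,2.000)–(1.000,1.308)
cell (0,2): code 1100 → (0.200,3.000)–(0.397,2.000)
cell (0,3): code 1100 → (0.562,4.000)–(0.200,3.000)
cell (0,4): code 1000 → (1.000,4.443)–(0.562,4.000)
cell (1,0): code 0100 → (1.751,1.000)–(2.000,0.902)
cell (1,1): code 1110 → (1.000,1.308)–(1.751,1.000)
cell (1,4): code 1001 → (2.000,4.825)–(1.000,4.443)
cell (2,0): code 0010 → (2.000,0.902)–(2.458,1.000)
cell (2,1): code 0111 → (2.458,1.000)–(3.000,1.104)
cell (2,4): code 1001 → (3.000,4.646)–(2.000,4.825)
cell (3,1): code 0010 → (3.000,1.104)–(3.910,2.000)
cell (3,2): code 0111 → (3.910,2.000)–(4.000,2.411)
cell (3,3): code 1011 → (4.000,3.361)–(3.744,4.000)
cell (3,4): code 0001 → (3.744,4.000)–(3.000,4.646)
cell (4,2): code 0010 → (4.000,2.411)–(4.137,3.000)
cell (4,3): code 0001 → (4.137,3.000)–(4.000,3.361)
total: 16 segments, chained into 1 closed loop(s), length Σ = 12.170537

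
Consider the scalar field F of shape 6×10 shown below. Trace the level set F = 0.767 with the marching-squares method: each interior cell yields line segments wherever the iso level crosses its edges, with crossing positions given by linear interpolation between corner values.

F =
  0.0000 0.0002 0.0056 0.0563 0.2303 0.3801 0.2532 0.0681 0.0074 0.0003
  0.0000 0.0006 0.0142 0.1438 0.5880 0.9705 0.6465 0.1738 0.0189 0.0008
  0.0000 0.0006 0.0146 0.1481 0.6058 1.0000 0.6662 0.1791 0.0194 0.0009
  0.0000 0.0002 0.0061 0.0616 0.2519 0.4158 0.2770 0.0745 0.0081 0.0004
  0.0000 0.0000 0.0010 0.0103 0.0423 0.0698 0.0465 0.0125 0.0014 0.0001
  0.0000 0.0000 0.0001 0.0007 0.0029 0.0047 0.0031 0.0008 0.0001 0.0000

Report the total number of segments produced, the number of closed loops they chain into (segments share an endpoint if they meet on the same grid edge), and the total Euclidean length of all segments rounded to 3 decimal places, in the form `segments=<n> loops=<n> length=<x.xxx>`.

cell (0,4): code 0100 → (0.655,5.000)–(1.000,4.468)
cell (0,5): code 1000 → (1.000,5.628)–(0.655,5.000)
cell (1,4): code 0110 → (1.000,4.468)–(2.000,4.409)
cell (1,5): code 1001 → (2.000,5.698)–(1.000,5.628)
cell (2,4): code 0010 → (2.000,4.409)–(2.399,5.000)
cell (2,5): code 0001 → (2.399,5.000)–(2.000,5.698)
total: 6 segments, chained into 1 closed loop(s), length Σ = 4.871532

segments=6 loops=1 length=4.872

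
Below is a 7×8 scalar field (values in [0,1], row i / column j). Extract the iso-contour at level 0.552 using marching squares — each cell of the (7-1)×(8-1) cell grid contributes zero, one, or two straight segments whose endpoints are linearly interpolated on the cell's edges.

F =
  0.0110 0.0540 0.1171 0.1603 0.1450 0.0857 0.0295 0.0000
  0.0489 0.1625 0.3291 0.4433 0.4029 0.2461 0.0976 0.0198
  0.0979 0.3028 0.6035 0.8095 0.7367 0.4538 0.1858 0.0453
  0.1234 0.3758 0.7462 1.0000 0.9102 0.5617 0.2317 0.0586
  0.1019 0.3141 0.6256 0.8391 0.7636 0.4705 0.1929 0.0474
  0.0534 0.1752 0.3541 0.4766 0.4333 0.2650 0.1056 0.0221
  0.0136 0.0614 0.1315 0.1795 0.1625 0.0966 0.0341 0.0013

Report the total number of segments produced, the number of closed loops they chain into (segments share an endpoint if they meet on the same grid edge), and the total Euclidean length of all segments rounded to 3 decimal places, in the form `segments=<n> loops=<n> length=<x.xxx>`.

segments=14 loops=1 length=10.926

cell (1,1): code 0100 → (1.812,2.000)–(2.000,1.829)
cell (1,2): code 1100 → (1.297,3.000)–(1.812,2.000)
cell (1,3): code 1100 → (1.447,4.000)–(1.297,3.000)
cell (1,4): code 1000 → (2.000,4.653)–(1.447,4.000)
cell (2,1): code 0110 → (2.000,1.829)–(3.000,1.476)
cell (2,4): code 1101 → (2.910,5.000)–(2.000,4.653)
cell (2,5): code 1000 → (3.000,5.029)–(2.910,5.000)
cell (3,1): code 0110 → (3.000,1.476)–(4.000,1.764)
cell (3,4): code 1011 → (4.000,4.722)–(3.106,5.000)
cell (3,5): code 0001 → (3.106,5.000)–(3.000,5.029)
cell (4,1): code 0010 → (4.000,1.764)–(4.271,2.000)
cell (4,2): code 0011 → (4.271,2.000)–(4.792,3.000)
cell (4,3): code 0011 → (4.792,3.000)–(4.641,4.000)
cell (4,4): code 0001 → (4.641,4.000)–(4.000,4.722)
total: 14 segments, chained into 1 closed loop(s), length Σ = 10.925857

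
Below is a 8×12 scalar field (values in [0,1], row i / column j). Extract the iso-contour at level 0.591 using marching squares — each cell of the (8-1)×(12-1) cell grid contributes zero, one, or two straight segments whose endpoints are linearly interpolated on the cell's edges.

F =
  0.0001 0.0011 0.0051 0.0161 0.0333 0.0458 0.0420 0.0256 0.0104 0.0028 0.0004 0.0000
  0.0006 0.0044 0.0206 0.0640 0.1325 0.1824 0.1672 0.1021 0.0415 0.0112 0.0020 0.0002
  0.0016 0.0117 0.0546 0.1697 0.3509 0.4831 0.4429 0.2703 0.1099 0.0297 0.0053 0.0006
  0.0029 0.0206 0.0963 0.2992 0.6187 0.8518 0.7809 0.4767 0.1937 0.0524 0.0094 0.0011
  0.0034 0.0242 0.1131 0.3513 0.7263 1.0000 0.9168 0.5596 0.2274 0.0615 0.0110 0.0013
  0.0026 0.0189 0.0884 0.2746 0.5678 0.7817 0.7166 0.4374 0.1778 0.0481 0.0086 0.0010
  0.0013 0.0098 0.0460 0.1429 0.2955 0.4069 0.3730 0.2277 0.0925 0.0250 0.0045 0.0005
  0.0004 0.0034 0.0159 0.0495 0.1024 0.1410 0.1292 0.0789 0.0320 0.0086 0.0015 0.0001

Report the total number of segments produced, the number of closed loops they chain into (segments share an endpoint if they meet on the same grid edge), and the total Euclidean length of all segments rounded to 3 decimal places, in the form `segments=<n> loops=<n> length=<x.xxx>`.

cell (2,3): code 0100 → (2.897,4.000)–(3.000,3.913)
cell (2,4): code 1100 → (2.293,5.000)–(2.897,4.000)
cell (2,5): code 1100 → (2.438,6.000)–(2.293,5.000)
cell (2,6): code 1000 → (3.000,6.624)–(2.438,6.000)
cell (3,3): code 0110 → (3.000,3.913)–(4.000,3.639)
cell (3,6): code 1001 → (4.000,6.912)–(3.000,6.624)
cell (4,3): code 0010 → (4.000,3.639)–(4.854,4.000)
cell (4,4): code 0111 → (4.854,4.000)–(5.000,4.108)
cell (4,6): code 1001 → (5.000,6.450)–(4.000,6.912)
cell (5,4): code 0010 → (5.000,4.108)–(5.509,5.000)
cell (5,5): code 0011 → (5.509,5.000)–(5.366,6.000)
cell (5,6): code 0001 → (5.366,6.000)–(5.000,6.450)
total: 12 segments, chained into 1 closed loop(s), length Σ = 10.058003

segments=12 loops=1 length=10.058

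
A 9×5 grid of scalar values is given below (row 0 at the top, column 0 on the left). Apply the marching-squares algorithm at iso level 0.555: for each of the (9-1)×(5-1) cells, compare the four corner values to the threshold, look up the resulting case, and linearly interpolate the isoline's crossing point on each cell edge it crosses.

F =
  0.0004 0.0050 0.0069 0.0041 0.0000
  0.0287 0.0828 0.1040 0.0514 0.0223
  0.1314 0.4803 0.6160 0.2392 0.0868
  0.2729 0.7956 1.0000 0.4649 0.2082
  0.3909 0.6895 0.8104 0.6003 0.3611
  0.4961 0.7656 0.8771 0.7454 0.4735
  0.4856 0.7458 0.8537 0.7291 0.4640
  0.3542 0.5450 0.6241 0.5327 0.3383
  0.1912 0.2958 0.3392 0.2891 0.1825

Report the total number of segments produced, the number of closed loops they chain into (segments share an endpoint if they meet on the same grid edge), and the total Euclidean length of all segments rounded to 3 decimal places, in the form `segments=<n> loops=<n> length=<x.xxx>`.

segments=18 loops=1 length=14.018

cell (1,1): code 0100 → (1.881,2.000)–(2.000,1.550)
cell (1,2): code 1000 → (2.000,2.162)–(1.881,2.000)
cell (2,0): code 0100 → (2.237,1.000)–(3.000,0.540)
cell (2,1): code 1110 → (2.000,1.550)–(2.237,1.000)
cell (2,2): code 1001 → (3.000,2.832)–(2.000,2.162)
cell (3,0): code 0110 → (3.000,0.540)–(4.000,0.550)
cell (3,2): code 1101 → (3.665,3.000)–(3.000,2.832)
cell (3,3): code 1000 → (4.000,3.189)–(3.665,3.000)
cell (4,0): code 0110 → (4.000,0.550)–(5.000,0.219)
cell (4,3): code 1001 → (5.000,3.700)–(4.000,3.189)
cell (5,0): code 0110 → (5.000,0.219)–(6.000,0.267)
cell (5,3): code 1001 → (6.000,3.657)–(5.000,3.700)
cell (6,0): code 0010 → (6.000,0.267)–(6.950,1.000)
cell (6,1): code 0111 → (6.950,1.000)–(7.000,1.126)
cell (6,2): code 1011 → (7.000,2.756)–(6.886,3.000)
cell (6,3): code 0001 → (6.886,3.000)–(6.000,3.657)
cell (7,1): code 0010 → (7.000,1.126)–(7.243,2.000)
cell (7,2): code 0001 → (7.243,2.000)–(7.000,2.756)
total: 18 segments, chained into 1 closed loop(s), length Σ = 14.018415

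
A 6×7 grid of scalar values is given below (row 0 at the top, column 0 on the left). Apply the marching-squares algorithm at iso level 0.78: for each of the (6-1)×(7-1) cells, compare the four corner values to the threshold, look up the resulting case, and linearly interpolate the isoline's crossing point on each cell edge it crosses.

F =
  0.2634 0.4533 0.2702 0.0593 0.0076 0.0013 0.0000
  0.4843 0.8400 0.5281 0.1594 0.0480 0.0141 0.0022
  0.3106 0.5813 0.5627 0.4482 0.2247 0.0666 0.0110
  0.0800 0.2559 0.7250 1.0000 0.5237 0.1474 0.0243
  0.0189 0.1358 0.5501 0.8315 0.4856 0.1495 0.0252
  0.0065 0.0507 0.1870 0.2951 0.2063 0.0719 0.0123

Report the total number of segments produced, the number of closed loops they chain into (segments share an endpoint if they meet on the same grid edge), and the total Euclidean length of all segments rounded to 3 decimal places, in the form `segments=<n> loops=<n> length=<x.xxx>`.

cell (0,0): code 0100 → (0.845,1.000)–(1.000,0.831)
cell (0,1): code 1000 → (1.000,1.192)–(0.845,1.000)
cell (1,0): code 0010 → (1.000,0.831)–(1.232,1.000)
cell (1,1): code 0001 → (1.232,1.000)–(1.000,1.192)
cell (2,2): code 0100 → (2.601,3.000)–(3.000,2.200)
cell (2,3): code 1000 → (3.000,3.462)–(2.601,3.000)
cell (3,2): code 0110 → (3.000,2.200)–(4.000,2.817)
cell (3,3): code 1001 → (4.000,3.149)–(3.000,3.462)
cell (4,2): code 0010 → (4.000,2.817)–(4.096,3.000)
cell (4,3): code 0001 → (4.096,3.000)–(4.000,3.149)
total: 10 segments, chained into 2 closed loop(s), length Σ = 5.175143

segments=10 loops=2 length=5.175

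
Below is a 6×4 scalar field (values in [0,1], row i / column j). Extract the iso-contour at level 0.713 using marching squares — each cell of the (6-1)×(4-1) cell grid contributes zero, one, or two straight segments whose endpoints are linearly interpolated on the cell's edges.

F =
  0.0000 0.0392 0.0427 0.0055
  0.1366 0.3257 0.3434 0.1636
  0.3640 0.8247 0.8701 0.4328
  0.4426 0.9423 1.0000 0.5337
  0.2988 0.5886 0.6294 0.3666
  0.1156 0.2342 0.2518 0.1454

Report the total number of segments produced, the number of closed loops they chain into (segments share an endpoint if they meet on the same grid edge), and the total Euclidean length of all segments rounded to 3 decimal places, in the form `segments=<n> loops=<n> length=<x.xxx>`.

cell (1,0): code 0100 → (1.776,1.000)–(2.000,0.758)
cell (1,1): code 1100 → (1.702,2.000)–(1.776,1.000)
cell (1,2): code 1000 → (2.000,2.359)–(1.702,2.000)
cell (2,0): code 0110 → (2.000,0.758)–(3.000,0.541)
cell (2,2): code 1001 → (3.000,2.615)–(2.000,2.359)
cell (3,0): code 0010 → (3.000,0.541)–(3.648,1.000)
cell (3,1): code 0011 → (3.648,1.000)–(3.774,2.000)
cell (3,2): code 0001 → (3.774,2.000)–(3.000,2.615)
total: 8 segments, chained into 1 closed loop(s), length Σ = 6.646541

segments=8 loops=1 length=6.647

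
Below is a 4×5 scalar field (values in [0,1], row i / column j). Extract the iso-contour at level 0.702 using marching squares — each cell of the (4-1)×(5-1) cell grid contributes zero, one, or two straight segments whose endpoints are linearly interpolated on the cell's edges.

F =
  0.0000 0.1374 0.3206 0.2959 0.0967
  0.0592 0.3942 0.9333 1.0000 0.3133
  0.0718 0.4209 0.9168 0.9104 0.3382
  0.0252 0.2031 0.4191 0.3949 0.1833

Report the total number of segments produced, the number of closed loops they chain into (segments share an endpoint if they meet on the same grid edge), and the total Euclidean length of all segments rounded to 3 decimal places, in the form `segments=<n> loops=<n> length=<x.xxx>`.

cell (0,1): code 0100 → (0.622,2.000)–(1.000,1.571)
cell (0,2): code 1100 → (0.577,3.000)–(0.622,2.000)
cell (0,3): code 1000 → (1.000,3.434)–(0.577,3.000)
cell (1,1): code 0110 → (1.000,1.571)–(2.000,1.567)
cell (1,3): code 1001 → (2.000,3.364)–(1.000,3.434)
cell (2,1): code 0010 → (2.000,1.567)–(2.432,2.000)
cell (2,2): code 0011 → (2.432,2.000)–(2.404,3.000)
cell (2,3): code 0001 → (2.404,3.000)–(2.000,3.364)
total: 8 segments, chained into 1 closed loop(s), length Σ = 6.337112

segments=8 loops=1 length=6.337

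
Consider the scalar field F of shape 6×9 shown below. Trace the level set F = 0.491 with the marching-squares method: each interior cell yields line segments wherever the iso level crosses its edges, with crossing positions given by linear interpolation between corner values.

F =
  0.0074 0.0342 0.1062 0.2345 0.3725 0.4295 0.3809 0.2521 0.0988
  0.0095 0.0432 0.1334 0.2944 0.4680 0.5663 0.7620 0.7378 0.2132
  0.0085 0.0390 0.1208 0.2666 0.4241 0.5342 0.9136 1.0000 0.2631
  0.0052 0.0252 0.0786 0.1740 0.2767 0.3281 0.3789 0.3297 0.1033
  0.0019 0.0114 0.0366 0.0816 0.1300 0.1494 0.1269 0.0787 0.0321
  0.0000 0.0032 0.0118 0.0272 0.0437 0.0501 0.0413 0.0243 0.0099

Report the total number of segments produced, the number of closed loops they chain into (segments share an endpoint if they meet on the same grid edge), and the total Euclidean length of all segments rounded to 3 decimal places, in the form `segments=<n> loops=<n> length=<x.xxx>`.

cell (0,4): code 0100 → (0.450,5.000)–(1.000,4.234)
cell (0,5): code 1100 → (0.289,6.000)–(0.450,5.000)
cell (0,6): code 1100 → (0.492,7.000)–(0.289,6.000)
cell (0,7): code 1000 → (1.000,7.470)–(0.492,7.000)
cell (1,4): code 0110 → (1.000,4.234)–(2.000,4.608)
cell (1,7): code 1001 → (2.000,7.691)–(1.000,7.470)
cell (2,4): code 0010 → (2.000,4.608)–(2.210,5.000)
cell (2,5): code 0011 → (2.210,5.000)–(2.790,6.000)
cell (2,6): code 0011 → (2.790,6.000)–(2.759,7.000)
cell (2,7): code 0001 → (2.759,7.000)–(2.000,7.691)
total: 10 segments, chained into 1 closed loop(s), length Σ = 9.388718

segments=10 loops=1 length=9.389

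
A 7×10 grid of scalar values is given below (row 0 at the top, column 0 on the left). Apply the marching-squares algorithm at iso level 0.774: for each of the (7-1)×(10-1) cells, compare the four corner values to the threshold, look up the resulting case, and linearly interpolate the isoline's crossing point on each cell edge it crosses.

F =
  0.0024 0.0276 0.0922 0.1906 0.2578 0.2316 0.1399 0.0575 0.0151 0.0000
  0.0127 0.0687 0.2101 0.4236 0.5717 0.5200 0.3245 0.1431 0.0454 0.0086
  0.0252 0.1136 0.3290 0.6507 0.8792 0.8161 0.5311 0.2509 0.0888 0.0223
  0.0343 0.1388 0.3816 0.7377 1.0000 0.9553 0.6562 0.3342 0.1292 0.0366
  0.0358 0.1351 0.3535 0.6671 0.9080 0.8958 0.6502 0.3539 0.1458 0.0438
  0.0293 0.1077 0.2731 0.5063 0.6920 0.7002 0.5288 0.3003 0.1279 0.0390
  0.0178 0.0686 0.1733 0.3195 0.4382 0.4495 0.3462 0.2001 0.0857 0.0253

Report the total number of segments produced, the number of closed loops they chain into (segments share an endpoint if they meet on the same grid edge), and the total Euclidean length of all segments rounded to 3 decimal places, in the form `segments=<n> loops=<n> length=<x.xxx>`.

cell (1,3): code 0100 → (1.658,4.000)–(2.000,3.540)
cell (1,4): code 1100 → (1.858,5.000)–(1.658,4.000)
cell (1,5): code 1000 → (2.000,5.148)–(1.858,5.000)
cell (2,3): code 0110 → (2.000,3.540)–(3.000,3.138)
cell (2,5): code 1001 → (3.000,5.606)–(2.000,5.148)
cell (3,3): code 0110 → (3.000,3.138)–(4.000,3.444)
cell (3,5): code 1001 → (4.000,5.496)–(3.000,5.606)
cell (4,3): code 0010 → (4.000,3.444)–(4.620,4.000)
cell (4,4): code 0011 → (4.620,4.000)–(4.623,5.000)
cell (4,5): code 0001 → (4.623,5.000)–(4.000,5.496)
total: 10 segments, chained into 1 closed loop(s), length Σ = 8.656890

segments=10 loops=1 length=8.657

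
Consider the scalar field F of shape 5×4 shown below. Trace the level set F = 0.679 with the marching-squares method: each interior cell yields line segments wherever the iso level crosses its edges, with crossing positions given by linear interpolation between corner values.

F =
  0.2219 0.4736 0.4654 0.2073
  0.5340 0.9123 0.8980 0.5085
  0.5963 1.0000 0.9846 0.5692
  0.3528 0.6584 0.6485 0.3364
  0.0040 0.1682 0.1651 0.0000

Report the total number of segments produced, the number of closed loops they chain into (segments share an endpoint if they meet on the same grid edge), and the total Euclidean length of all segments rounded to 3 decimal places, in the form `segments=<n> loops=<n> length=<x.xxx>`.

segments=8 loops=1 length=8.003

cell (0,0): code 0100 → (0.468,1.000)–(1.000,0.383)
cell (0,1): code 1100 → (0.494,2.000)–(0.468,1.000)
cell (0,2): code 1000 → (1.000,2.562)–(0.494,2.000)
cell (1,0): code 0110 → (1.000,0.383)–(2.000,0.205)
cell (1,2): code 1001 → (2.000,2.736)–(1.000,2.562)
cell (2,0): code 0010 → (2.000,0.205)–(2.940,1.000)
cell (2,1): code 0011 → (2.940,1.000)–(2.909,2.000)
cell (2,2): code 0001 → (2.909,2.000)–(2.000,2.736)
total: 8 segments, chained into 1 closed loop(s), length Σ = 8.002991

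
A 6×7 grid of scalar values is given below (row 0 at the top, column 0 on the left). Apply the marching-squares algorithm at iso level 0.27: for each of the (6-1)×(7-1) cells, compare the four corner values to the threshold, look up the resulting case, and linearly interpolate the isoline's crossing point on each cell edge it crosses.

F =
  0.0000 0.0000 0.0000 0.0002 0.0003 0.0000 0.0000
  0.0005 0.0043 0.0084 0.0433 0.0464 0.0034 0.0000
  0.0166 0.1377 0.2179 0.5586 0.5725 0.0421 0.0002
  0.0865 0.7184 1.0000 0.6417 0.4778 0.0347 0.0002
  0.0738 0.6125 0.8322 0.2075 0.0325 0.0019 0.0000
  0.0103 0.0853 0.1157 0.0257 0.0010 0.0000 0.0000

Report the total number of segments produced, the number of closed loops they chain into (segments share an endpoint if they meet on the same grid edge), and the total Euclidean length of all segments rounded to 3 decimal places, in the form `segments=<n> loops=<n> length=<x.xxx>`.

segments=14 loops=1 length=12.084

cell (1,2): code 0100 → (1.440,3.000)–(2.000,2.153)
cell (1,3): code 1100 → (1.425,4.000)–(1.440,3.000)
cell (1,4): code 1000 → (2.000,4.570)–(1.425,4.000)
cell (2,0): code 0100 → (2.228,1.000)–(3.000,0.290)
cell (2,1): code 1100 → (2.067,2.000)–(2.228,1.000)
cell (2,2): code 1110 → (2.000,2.153)–(2.067,2.000)
cell (2,4): code 1001 → (3.000,4.469)–(2.000,4.570)
cell (3,0): code 0110 → (3.000,0.290)–(4.000,0.364)
cell (3,2): code 1011 → (4.000,2.900)–(3.856,3.000)
cell (3,3): code 0011 → (3.856,3.000)–(3.467,4.000)
cell (3,4): code 0001 → (3.467,4.000)–(3.000,4.469)
cell (4,0): code 0010 → (4.000,0.364)–(4.650,1.000)
cell (4,1): code 0011 → (4.650,1.000)–(4.785,2.000)
cell (4,2): code 0001 → (4.785,2.000)–(4.000,2.900)
total: 14 segments, chained into 1 closed loop(s), length Σ = 12.083803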